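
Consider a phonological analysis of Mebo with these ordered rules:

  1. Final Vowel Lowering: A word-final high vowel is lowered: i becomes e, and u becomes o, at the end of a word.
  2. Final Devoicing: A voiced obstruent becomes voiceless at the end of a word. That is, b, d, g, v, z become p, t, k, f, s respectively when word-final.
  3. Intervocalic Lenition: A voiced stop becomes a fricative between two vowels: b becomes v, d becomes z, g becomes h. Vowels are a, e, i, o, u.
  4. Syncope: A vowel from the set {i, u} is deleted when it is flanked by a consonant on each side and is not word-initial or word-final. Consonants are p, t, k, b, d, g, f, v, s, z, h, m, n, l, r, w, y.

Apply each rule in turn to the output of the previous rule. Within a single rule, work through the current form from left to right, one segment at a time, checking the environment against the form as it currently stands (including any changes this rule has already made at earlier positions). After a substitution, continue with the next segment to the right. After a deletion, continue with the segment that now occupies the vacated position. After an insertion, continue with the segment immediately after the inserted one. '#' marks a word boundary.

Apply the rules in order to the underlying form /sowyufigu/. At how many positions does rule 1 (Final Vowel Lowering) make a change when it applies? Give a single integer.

1

1 Final Vowel Lowering: [sowyufigu] → [sowyufigo]
2 Final Devoicing: no change — [sowyufigo]
3 Intervocalic Lenition: [sowyufigo] → [sowyufiho]
4 Syncope: [sowyufiho] → [sowyfho]
Rule 1 changed 1 position(s).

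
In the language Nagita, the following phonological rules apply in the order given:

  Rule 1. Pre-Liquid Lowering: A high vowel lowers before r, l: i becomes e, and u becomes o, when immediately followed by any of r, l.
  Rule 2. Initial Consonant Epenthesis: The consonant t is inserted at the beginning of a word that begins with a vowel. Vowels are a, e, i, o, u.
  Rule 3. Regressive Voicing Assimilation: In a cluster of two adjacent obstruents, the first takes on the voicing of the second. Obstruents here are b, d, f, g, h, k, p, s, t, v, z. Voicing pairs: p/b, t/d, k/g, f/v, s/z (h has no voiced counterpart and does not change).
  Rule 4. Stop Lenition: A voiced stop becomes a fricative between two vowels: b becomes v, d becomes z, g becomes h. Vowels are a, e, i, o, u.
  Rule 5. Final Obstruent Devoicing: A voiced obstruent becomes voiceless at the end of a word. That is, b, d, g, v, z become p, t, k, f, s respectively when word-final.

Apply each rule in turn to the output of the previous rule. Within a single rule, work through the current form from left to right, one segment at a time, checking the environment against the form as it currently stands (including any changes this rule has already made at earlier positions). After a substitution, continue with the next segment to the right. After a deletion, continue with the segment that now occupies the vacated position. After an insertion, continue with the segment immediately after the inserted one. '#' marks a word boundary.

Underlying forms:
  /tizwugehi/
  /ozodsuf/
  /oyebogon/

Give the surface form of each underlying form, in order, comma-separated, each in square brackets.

/tizwugehi/:
  Rule 1 Pre-Liquid Lowering: no change — [tizwugehi]
  Rule 2 Initial Consonant Epenthesis: no change — [tizwugehi]
  Rule 3 Regressive Voicing Assimilation: no change — [tizwugehi]
  Rule 4 Stop Lenition: [tizwugehi] → [tizwuhehi]
  Rule 5 Final Obstruent Devoicing: no change — [tizwuhehi]
/ozodsuf/:
  Rule 1 Pre-Liquid Lowering: no change — [ozodsuf]
  Rule 2 Initial Consonant Epenthesis: [ozodsuf] → [tozodsuf]
  Rule 3 Regressive Voicing Assimilation: [tozodsuf] → [tozotsuf]
  Rule 4 Stop Lenition: no change — [tozotsuf]
  Rule 5 Final Obstruent Devoicing: no change — [tozotsuf]
/oyebogon/:
  Rule 1 Pre-Liquid Lowering: no change — [oyebogon]
  Rule 2 Initial Consonant Epenthesis: [oyebogon] → [toyebogon]
  Rule 3 Regressive Voicing Assimilation: no change — [toyebogon]
  Rule 4 Stop Lenition: [toyebogon] → [toyevohon]
  Rule 5 Final Obstruent Devoicing: no change — [toyevohon]

[tizwuhehi], [tozotsuf], [toyevohon]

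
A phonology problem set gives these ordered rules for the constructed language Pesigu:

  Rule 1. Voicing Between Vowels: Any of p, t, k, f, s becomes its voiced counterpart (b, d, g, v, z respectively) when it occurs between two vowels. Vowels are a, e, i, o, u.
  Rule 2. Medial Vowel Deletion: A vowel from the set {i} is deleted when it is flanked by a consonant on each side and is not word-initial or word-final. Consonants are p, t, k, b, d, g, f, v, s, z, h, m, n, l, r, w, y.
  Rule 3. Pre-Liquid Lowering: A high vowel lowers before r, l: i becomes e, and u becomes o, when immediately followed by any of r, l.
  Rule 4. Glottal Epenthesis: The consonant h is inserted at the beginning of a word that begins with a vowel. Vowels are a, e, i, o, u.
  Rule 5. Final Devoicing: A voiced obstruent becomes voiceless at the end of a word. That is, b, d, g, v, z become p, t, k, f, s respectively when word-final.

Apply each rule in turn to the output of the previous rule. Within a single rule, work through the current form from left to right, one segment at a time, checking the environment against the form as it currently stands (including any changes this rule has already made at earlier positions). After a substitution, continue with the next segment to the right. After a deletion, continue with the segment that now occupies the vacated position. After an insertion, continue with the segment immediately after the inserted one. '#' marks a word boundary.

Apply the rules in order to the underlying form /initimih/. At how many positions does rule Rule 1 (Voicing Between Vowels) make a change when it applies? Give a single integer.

1

Rule 1 Voicing Between Vowels: [initimih] → [inidimih]
Rule 2 Medial Vowel Deletion: [inidimih] → [indmh]
Rule 3 Pre-Liquid Lowering: no change — [indmh]
Rule 4 Glottal Epenthesis: [indmh] → [hindmh]
Rule 5 Final Devoicing: no change — [hindmh]
Rule Rule 1 changed 1 position(s).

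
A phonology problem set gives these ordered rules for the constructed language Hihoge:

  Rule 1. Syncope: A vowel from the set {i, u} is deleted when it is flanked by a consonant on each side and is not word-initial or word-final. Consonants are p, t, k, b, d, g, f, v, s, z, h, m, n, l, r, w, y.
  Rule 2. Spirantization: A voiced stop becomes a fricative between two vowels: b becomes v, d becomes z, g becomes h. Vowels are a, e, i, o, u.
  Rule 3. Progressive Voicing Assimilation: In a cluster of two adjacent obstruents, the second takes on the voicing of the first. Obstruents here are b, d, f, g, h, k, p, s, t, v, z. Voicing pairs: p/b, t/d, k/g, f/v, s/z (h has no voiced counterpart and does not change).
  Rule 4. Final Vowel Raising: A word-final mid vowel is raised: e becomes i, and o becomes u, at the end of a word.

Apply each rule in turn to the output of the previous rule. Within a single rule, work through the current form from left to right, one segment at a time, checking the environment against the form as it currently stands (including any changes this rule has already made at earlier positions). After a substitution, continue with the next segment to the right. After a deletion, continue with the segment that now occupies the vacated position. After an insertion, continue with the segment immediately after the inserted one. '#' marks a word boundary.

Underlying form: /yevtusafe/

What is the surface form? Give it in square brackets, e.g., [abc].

[yevdzafi]

Rule 1 Syncope: [yevtusafe] → [yevtsafe]
Rule 2 Spirantization: no change — [yevtsafe]
Rule 3 Progressive Voicing Assimilation: [yevtsafe] → [yevdzafe]
Rule 4 Final Vowel Raising: [yevdzafe] → [yevdzafi]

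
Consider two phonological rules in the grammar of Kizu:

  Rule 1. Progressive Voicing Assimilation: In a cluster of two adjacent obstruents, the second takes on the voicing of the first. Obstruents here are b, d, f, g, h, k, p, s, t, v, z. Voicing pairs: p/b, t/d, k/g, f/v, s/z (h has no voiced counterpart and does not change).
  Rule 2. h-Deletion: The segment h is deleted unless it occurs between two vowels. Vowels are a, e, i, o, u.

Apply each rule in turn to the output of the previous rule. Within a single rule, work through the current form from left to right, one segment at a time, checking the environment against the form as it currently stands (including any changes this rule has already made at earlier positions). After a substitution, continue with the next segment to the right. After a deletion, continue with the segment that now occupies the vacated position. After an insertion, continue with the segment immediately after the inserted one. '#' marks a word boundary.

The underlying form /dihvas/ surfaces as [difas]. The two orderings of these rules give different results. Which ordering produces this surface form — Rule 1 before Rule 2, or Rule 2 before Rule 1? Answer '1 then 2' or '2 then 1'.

1 then 2

Order 1 then 2:
  1 Progressive Voicing Assimilation: [dihvas] → [dihfas]
  2 h-Deletion: [dihfas] → [difas]
  result: [difas]
Order 2 then 1:
  2 h-Deletion: [dihvas] → [divas]
  1 Progressive Voicing Assimilation: no change — [divas]
  result: [divas]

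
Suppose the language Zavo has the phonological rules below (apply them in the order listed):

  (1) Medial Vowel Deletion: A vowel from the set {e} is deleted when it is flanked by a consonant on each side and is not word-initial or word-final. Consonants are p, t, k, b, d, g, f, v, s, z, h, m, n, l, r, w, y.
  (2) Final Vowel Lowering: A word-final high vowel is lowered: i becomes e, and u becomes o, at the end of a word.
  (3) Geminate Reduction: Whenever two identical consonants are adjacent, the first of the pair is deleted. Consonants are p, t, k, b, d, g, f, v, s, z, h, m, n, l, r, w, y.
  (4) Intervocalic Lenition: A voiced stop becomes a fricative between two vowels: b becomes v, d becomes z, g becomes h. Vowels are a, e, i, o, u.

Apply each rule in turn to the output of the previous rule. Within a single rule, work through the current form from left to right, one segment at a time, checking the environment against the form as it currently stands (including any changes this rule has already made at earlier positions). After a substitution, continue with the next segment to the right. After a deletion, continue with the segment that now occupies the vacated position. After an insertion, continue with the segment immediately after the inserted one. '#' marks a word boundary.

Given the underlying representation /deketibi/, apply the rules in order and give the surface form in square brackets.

(1) Medial Vowel Deletion: [deketibi] → [dktibi]
(2) Final Vowel Lowering: [dktibi] → [dktibe]
(3) Geminate Reduction: no change — [dktibe]
(4) Intervocalic Lenition: [dktibe] → [dktive]

[dktive]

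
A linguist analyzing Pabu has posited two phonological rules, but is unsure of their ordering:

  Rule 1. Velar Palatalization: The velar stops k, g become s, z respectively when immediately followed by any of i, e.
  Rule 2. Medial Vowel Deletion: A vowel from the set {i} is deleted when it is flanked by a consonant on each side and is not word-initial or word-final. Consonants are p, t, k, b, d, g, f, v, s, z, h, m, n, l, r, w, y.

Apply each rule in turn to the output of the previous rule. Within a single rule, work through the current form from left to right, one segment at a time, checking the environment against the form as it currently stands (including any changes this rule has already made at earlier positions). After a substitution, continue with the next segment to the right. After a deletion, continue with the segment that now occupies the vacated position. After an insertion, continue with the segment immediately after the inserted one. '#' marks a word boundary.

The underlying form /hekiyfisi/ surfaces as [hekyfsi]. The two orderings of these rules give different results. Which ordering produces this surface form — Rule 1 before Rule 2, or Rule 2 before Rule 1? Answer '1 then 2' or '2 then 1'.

Order 1 then 2:
  1 Velar Palatalization: [hekiyfisi] → [hesiyfisi]
  2 Medial Vowel Deletion: [hesiyfisi] → [hesyfsi]
  result: [hesyfsi]
Order 2 then 1:
  2 Medial Vowel Deletion: [hekiyfisi] → [hekyfsi]
  1 Velar Palatalization: no change — [hekyfsi]
  result: [hekyfsi]

2 then 1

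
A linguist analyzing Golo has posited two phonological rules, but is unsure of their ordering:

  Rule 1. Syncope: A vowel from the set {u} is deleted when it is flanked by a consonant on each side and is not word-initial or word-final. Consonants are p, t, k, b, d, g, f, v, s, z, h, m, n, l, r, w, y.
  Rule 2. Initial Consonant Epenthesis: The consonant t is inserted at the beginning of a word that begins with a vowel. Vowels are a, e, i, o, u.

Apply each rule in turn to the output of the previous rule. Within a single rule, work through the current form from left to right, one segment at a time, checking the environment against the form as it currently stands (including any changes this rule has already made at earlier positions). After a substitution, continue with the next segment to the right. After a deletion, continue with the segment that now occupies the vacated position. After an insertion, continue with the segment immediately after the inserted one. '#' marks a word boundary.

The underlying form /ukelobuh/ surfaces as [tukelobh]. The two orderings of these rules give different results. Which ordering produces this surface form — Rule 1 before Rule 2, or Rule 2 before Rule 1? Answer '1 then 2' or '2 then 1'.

1 then 2

Order 1 then 2:
  1 Syncope: [ukelobuh] → [ukelobh]
  2 Initial Consonant Epenthesis: [ukelobh] → [tukelobh]
  result: [tukelobh]
Order 2 then 1:
  2 Initial Consonant Epenthesis: [ukelobuh] → [tukelobuh]
  1 Syncope: [tukelobuh] → [tkelobh]
  result: [tkelobh]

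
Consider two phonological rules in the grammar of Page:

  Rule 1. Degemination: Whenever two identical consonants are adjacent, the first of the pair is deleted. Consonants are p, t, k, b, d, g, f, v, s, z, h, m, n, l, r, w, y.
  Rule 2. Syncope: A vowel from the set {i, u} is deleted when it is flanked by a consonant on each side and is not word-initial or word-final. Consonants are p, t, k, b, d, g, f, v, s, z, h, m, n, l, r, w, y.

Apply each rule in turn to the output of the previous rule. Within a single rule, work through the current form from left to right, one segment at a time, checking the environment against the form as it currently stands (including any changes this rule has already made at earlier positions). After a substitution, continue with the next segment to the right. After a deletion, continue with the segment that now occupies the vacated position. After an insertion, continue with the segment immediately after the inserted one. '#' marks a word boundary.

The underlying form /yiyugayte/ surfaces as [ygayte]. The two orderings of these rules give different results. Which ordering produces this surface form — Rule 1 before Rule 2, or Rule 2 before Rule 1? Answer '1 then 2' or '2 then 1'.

2 then 1

Order 1 then 2:
  1 Degemination: no change — [yiyugayte]
  2 Syncope: [yiyugayte] → [yygayte]
  result: [yygayte]
Order 2 then 1:
  2 Syncope: [yiyugayte] → [yygayte]
  1 Degemination: [yygayte] → [ygayte]
  result: [ygayte]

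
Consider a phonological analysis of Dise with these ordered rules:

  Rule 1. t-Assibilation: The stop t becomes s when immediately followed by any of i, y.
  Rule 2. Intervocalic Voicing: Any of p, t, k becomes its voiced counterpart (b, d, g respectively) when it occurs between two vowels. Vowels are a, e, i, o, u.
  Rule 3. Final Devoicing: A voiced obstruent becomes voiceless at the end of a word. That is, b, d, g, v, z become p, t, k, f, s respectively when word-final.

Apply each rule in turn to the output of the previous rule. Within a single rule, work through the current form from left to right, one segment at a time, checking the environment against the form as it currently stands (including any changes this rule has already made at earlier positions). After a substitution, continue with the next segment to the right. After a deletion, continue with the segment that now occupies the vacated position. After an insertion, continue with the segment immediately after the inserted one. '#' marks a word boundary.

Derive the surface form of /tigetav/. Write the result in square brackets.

[sigedaf]

Rule 1 t-Assibilation: [tigetav] → [sigetav]
Rule 2 Intervocalic Voicing: [sigetav] → [sigedav]
Rule 3 Final Devoicing: [sigedav] → [sigedaf]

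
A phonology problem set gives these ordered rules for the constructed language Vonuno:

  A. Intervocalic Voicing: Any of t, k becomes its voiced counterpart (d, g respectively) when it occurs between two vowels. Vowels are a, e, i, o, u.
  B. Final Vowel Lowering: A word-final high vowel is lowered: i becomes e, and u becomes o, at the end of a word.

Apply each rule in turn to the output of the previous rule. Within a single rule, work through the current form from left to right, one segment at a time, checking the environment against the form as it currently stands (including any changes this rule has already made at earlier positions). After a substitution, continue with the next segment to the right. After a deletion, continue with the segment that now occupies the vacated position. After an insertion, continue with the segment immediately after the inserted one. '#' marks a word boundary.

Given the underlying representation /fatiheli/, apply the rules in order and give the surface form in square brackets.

A Intervocalic Voicing: [fatiheli] → [fadiheli]
B Final Vowel Lowering: [fadiheli] → [fadihele]

[fadihele]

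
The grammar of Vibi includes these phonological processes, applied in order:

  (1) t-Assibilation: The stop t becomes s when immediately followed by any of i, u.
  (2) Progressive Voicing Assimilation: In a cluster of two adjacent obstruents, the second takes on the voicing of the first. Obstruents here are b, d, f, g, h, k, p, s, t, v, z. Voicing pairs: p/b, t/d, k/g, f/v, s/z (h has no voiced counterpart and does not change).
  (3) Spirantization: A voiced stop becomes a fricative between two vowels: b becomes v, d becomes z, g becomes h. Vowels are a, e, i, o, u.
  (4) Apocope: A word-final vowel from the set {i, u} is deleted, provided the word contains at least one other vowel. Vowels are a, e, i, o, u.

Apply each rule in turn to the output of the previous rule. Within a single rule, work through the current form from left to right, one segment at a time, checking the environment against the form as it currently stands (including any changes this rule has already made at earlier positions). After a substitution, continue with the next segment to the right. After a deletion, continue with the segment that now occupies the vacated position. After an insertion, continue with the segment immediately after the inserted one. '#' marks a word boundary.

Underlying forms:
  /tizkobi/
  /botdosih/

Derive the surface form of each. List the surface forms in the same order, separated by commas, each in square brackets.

/tizkobi/:
  (1) t-Assibilation: [tizkobi] → [sizkobi]
  (2) Progressive Voicing Assimilation: [sizkobi] → [sizgobi]
  (3) Spirantization: [sizgobi] → [sizgovi]
  (4) Apocope: [sizgovi] → [sizgov]
/botdosih/:
  (1) t-Assibilation: no change — [botdosih]
  (2) Progressive Voicing Assimilation: [botdosih] → [bottosih]
  (3) Spirantization: no change — [bottosih]
  (4) Apocope: no change — [bottosih]

[sizgov], [bottosih]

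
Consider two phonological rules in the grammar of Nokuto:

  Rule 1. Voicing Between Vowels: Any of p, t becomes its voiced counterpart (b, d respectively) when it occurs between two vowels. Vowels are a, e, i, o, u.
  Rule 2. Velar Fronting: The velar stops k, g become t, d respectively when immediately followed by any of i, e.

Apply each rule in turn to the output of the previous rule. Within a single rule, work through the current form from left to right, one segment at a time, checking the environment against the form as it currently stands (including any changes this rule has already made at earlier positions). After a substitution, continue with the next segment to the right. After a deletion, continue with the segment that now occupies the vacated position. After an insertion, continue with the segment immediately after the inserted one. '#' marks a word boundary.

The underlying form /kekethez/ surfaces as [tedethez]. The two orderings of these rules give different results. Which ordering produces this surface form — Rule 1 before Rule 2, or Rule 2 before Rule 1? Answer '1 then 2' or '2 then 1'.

2 then 1

Order 1 then 2:
  1 Voicing Between Vowels: no change — [kekethez]
  2 Velar Fronting: [kekethez] → [tetethez]
  result: [tetethez]
Order 2 then 1:
  2 Velar Fronting: [kekethez] → [tetethez]
  1 Voicing Between Vowels: [tetethez] → [tedethez]
  result: [tedethez]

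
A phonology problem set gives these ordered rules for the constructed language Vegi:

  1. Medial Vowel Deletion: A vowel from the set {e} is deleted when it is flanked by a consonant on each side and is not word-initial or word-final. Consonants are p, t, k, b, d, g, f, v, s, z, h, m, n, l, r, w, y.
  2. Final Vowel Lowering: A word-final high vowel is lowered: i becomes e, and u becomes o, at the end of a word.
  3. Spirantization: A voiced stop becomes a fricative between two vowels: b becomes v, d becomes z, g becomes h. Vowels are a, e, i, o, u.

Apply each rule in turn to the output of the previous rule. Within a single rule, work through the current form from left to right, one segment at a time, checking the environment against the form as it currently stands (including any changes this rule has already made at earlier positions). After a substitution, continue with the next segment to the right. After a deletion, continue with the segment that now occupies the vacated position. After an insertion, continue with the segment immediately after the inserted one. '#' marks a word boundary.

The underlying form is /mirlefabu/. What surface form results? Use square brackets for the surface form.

1 Medial Vowel Deletion: [mirlefabu] → [mirlfabu]
2 Final Vowel Lowering: [mirlfabu] → [mirlfabo]
3 Spirantization: [mirlfabo] → [mirlfavo]

[mirlfavo]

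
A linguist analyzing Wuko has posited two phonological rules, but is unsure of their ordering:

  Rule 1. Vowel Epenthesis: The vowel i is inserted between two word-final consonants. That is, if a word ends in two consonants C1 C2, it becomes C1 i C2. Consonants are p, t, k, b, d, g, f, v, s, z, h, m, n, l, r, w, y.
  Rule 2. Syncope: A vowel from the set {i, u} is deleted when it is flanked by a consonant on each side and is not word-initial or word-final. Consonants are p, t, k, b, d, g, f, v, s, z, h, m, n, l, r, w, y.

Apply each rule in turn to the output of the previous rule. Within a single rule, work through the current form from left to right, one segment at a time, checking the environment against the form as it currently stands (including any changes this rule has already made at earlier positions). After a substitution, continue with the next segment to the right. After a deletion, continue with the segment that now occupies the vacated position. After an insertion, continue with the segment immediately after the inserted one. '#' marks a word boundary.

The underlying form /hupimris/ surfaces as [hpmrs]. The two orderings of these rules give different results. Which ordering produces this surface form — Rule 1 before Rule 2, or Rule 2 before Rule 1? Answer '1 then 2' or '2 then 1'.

1 then 2

Order 1 then 2:
  1 Vowel Epenthesis: no change — [hupimris]
  2 Syncope: [hupimris] → [hpmrs]
  result: [hpmrs]
Order 2 then 1:
  2 Syncope: [hupimris] → [hpmrs]
  1 Vowel Epenthesis: [hpmrs] → [hpmris]
  result: [hpmris]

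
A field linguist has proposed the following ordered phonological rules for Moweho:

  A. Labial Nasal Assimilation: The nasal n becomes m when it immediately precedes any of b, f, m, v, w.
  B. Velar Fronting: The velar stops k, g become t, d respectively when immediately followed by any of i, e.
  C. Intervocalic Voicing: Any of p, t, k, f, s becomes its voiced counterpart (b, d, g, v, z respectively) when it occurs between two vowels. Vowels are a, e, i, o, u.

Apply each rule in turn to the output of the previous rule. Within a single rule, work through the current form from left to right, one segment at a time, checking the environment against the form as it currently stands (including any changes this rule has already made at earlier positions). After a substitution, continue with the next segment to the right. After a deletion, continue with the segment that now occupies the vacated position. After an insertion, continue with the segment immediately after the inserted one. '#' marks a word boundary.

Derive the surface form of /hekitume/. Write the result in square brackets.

[hedidume]

A Labial Nasal Assimilation: no change — [hekitume]
B Velar Fronting: [hekitume] → [hetitume]
C Intervocalic Voicing: [hetitume] → [hedidume]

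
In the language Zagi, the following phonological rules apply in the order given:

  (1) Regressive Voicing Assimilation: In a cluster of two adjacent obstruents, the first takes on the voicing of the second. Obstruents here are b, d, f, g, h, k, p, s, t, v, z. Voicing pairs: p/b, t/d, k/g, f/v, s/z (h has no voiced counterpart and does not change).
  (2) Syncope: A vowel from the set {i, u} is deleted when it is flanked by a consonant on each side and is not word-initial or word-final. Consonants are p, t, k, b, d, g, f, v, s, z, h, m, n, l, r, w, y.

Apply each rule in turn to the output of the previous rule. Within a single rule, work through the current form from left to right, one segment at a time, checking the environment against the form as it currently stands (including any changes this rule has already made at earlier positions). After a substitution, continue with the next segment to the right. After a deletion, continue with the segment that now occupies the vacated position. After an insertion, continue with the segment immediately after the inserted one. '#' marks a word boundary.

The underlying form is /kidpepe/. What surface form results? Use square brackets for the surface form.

(1) Regressive Voicing Assimilation: [kidpepe] → [kitpepe]
(2) Syncope: [kitpepe] → [ktpepe]

[ktpepe]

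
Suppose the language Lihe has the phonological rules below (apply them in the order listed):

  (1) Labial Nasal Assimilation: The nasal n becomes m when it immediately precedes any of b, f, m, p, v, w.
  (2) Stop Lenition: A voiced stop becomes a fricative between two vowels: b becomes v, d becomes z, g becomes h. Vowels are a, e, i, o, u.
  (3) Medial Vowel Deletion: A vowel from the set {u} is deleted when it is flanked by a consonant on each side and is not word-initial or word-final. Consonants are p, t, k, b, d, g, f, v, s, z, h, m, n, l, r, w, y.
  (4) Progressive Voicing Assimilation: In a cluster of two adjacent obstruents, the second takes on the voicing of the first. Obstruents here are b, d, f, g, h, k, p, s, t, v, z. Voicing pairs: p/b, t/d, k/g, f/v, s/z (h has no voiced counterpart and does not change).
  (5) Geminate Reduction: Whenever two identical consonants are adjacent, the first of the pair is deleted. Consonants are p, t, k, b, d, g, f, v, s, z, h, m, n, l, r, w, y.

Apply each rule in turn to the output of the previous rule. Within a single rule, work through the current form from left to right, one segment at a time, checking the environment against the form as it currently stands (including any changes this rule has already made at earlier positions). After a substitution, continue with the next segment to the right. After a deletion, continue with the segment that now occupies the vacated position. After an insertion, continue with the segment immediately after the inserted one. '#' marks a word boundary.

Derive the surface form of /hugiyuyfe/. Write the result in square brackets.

[hiyfe]

(1) Labial Nasal Assimilation: no change — [hugiyuyfe]
(2) Stop Lenition: [hugiyuyfe] → [huhiyuyfe]
(3) Medial Vowel Deletion: [huhiyuyfe] → [hhiyyfe]
(4) Progressive Voicing Assimilation: no change — [hhiyyfe]
(5) Geminate Reduction: [hhiyyfe] → [hiyfe]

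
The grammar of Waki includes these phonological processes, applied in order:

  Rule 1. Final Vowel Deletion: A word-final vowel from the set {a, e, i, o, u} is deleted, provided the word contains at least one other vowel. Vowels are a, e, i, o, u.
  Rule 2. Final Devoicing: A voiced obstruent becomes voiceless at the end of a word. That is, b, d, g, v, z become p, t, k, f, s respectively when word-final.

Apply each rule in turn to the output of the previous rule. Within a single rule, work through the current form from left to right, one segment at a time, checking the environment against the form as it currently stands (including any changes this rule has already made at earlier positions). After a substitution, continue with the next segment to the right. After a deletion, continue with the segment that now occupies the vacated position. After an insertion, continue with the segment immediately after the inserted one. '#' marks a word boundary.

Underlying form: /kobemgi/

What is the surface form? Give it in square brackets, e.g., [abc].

[kobemk]

Rule 1 Final Vowel Deletion: [kobemgi] → [kobemg]
Rule 2 Final Devoicing: [kobemg] → [kobemk]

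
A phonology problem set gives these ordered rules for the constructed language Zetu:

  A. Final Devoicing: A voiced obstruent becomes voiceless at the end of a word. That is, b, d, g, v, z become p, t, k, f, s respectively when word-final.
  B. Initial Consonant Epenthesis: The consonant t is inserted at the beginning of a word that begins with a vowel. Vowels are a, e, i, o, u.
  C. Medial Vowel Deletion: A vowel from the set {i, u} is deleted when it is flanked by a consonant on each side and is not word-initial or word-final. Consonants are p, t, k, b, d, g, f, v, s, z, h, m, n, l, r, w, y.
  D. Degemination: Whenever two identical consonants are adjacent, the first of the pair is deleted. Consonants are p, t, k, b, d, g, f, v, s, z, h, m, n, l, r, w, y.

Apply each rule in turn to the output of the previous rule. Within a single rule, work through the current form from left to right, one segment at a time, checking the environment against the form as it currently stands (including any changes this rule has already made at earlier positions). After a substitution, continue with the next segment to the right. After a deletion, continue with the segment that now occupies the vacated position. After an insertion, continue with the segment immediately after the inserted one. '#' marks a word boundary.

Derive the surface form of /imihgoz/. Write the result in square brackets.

A Final Devoicing: [imihgoz] → [imihgos]
B Initial Consonant Epenthesis: [imihgos] → [timihgos]
C Medial Vowel Deletion: [timihgos] → [tmhgos]
D Degemination: no change — [tmhgos]

[tmhgos]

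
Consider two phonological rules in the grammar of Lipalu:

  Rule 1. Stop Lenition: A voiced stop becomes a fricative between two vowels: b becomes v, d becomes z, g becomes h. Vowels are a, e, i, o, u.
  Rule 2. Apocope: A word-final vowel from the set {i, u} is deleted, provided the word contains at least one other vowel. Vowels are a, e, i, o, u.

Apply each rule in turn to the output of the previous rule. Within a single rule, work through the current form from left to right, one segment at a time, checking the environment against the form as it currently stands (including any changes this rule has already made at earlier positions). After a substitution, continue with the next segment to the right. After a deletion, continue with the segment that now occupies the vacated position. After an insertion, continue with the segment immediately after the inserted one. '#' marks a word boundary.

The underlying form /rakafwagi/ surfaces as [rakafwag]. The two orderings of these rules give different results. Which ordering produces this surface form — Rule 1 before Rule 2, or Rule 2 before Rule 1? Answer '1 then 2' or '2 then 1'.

Order 1 then 2:
  1 Stop Lenition: [rakafwagi] → [rakafwahi]
  2 Apocope: [rakafwahi] → [rakafwah]
  result: [rakafwah]
Order 2 then 1:
  2 Apocope: [rakafwagi] → [rakafwag]
  1 Stop Lenition: no change — [rakafwag]
  result: [rakafwag]

2 then 1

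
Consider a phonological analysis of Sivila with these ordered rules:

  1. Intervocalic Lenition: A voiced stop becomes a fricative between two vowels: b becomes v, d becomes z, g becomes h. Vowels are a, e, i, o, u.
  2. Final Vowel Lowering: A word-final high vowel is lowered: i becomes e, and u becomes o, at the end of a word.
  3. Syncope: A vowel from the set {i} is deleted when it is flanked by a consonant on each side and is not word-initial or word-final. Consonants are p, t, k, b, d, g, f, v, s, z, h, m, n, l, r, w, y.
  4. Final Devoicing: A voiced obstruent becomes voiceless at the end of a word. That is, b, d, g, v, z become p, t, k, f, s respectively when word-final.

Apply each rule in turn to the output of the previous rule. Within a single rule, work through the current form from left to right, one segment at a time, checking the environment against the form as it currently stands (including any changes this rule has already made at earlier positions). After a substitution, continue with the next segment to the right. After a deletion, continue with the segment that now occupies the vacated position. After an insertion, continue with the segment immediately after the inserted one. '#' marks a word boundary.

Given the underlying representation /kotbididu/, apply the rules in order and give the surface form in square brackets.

[kotbzzo]

1 Intervocalic Lenition: [kotbididu] → [kotbizizu]
2 Final Vowel Lowering: [kotbizizu] → [kotbizizo]
3 Syncope: [kotbizizo] → [kotbzzo]
4 Final Devoicing: no change — [kotbzzo]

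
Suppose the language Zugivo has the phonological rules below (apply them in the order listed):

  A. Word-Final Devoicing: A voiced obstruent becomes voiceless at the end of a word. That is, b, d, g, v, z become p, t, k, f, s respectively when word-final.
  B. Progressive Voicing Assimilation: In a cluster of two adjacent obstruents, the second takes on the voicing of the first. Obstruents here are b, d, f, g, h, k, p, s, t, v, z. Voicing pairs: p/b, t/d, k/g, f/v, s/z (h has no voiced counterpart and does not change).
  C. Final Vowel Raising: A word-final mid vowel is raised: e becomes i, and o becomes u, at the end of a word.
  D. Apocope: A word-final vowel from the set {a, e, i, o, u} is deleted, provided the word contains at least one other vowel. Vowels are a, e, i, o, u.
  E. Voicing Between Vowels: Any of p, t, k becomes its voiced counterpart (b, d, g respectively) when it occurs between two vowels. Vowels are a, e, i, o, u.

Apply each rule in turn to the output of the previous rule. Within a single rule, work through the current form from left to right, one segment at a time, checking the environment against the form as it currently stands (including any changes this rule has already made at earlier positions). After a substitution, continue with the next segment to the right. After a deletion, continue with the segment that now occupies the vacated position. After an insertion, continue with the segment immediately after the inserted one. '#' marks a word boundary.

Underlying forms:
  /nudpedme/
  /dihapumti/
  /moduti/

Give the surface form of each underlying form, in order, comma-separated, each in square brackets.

[nudbedm], [dihabumt], [modut]

/nudpedme/:
  A Word-Final Devoicing: no change — [nudpedme]
  B Progressive Voicing Assimilation: [nudpedme] → [nudbedme]
  C Final Vowel Raising: [nudbedme] → [nudbedmi]
  D Apocope: [nudbedmi] → [nudbedm]
  E Voicing Between Vowels: no change — [nudbedm]
/dihapumti/:
  A Word-Final Devoicing: no change — [dihapumti]
  B Progressive Voicing Assimilation: no change — [dihapumti]
  C Final Vowel Raising: no change — [dihapumti]
  D Apocope: [dihapumti] → [dihapumt]
  E Voicing Between Vowels: [dihapumt] → [dihabumt]
/moduti/:
  A Word-Final Devoicing: no change — [moduti]
  B Progressive Voicing Assimilation: no change — [moduti]
  C Final Vowel Raising: no change — [moduti]
  D Apocope: [moduti] → [modut]
  E Voicing Between Vowels: no change — [modut]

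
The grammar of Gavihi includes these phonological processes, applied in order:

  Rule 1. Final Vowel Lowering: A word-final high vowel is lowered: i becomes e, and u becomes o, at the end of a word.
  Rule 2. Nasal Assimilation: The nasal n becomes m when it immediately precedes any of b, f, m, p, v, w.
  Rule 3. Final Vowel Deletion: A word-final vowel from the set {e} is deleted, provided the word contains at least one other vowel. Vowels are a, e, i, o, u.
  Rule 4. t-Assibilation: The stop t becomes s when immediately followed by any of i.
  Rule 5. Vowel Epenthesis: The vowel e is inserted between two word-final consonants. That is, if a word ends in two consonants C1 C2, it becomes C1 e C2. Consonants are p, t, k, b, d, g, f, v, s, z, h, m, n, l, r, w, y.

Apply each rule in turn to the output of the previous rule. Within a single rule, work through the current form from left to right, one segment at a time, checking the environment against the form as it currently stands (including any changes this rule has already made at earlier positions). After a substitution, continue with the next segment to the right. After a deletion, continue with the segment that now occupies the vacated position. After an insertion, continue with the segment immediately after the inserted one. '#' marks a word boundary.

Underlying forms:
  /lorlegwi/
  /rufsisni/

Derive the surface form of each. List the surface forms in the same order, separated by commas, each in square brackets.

/lorlegwi/:
  Rule 1 Final Vowel Lowering: [lorlegwi] → [lorlegwe]
  Rule 2 Nasal Assimilation: no change — [lorlegwe]
  Rule 3 Final Vowel Deletion: [lorlegwe] → [lorlegw]
  Rule 4 t-Assibilation: no change — [lorlegw]
  Rule 5 Vowel Epenthesis: [lorlegw] → [lorlegew]
/rufsisni/:
  Rule 1 Final Vowel Lowering: [rufsisni] → [rufsisne]
  Rule 2 Nasal Assimilation: no change — [rufsisne]
  Rule 3 Final Vowel Deletion: [rufsisne] → [rufsisn]
  Rule 4 t-Assibilation: no change — [rufsisn]
  Rule 5 Vowel Epenthesis: [rufsisn] → [rufsisen]

[lorlegew], [rufsisen]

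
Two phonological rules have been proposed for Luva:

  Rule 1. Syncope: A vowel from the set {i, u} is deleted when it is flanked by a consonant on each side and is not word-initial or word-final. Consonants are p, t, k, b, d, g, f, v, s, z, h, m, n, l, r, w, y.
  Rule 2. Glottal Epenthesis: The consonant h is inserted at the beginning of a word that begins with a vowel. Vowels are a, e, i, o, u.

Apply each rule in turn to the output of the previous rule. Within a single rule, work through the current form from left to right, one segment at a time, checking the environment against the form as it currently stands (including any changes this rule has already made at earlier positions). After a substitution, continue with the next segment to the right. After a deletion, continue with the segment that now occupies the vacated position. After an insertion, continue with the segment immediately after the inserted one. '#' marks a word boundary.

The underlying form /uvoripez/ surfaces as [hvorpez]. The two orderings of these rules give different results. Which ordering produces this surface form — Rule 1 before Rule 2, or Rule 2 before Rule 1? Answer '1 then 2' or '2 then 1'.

2 then 1

Order 1 then 2:
  1 Syncope: [uvoripez] → [uvorpez]
  2 Glottal Epenthesis: [uvorpez] → [huvorpez]
  result: [huvorpez]
Order 2 then 1:
  2 Glottal Epenthesis: [uvoripez] → [huvoripez]
  1 Syncope: [huvoripez] → [hvorpez]
  result: [hvorpez]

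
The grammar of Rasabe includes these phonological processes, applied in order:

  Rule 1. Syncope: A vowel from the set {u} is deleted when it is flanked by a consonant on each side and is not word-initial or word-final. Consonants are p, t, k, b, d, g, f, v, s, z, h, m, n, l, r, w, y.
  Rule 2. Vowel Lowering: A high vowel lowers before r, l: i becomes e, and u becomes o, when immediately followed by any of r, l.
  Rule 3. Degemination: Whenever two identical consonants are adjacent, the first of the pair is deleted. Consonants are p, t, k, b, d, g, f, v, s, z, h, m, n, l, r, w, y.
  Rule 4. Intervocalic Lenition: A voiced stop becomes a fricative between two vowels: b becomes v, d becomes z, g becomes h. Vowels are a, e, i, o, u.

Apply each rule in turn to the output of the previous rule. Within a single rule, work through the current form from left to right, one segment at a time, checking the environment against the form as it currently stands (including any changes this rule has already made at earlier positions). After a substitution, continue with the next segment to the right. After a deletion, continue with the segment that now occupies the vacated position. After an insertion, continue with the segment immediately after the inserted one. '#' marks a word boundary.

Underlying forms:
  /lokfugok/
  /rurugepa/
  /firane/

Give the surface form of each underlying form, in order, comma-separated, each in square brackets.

/lokfugok/:
  Rule 1 Syncope: [lokfugok] → [lokfgok]
  Rule 2 Vowel Lowering: no change — [lokfgok]
  Rule 3 Degemination: no change — [lokfgok]
  Rule 4 Intervocalic Lenition: no change — [lokfgok]
/rurugepa/:
  Rule 1 Syncope: [rurugepa] → [rrgepa]
  Rule 2 Vowel Lowering: no change — [rrgepa]
  Rule 3 Degemination: [rrgepa] → [rgepa]
  Rule 4 Intervocalic Lenition: no change — [rgepa]
/firane/:
  Rule 1 Syncope: no change — [firane]
  Rule 2 Vowel Lowering: [firane] → [ferane]
  Rule 3 Degemination: no change — [ferane]
  Rule 4 Intervocalic Lenition: no change — [ferane]

[lokfgok], [rgepa], [ferane]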